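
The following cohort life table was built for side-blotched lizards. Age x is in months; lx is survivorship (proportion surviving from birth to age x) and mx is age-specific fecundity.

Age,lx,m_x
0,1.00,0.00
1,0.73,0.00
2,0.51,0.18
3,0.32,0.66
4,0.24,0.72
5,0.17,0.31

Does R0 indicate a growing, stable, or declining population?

declining

R0 = Σ lx·mx = 0 + 0 + 0.0918 + 0.2112 + 0.1728 + 0.0527 = 0.5285
R0 < 1, so the population is declining.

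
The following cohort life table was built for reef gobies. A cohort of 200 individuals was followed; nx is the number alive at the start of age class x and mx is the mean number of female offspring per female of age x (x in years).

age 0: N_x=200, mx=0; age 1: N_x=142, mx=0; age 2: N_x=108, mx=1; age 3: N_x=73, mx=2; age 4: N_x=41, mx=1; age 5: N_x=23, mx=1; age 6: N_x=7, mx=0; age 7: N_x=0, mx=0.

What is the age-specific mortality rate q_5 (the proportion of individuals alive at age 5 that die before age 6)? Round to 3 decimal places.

0.696

lx = nx/n0 = nx/200: 1, 0.71, 0.54, 0.365, 0.205, 0.115, 0.035, 0
q_5 = (l_5 − l_6) / l_5 = (0.115 − 0.035) / 0.115
     = 0.08 / 0.115 = 0.695652… → 0.696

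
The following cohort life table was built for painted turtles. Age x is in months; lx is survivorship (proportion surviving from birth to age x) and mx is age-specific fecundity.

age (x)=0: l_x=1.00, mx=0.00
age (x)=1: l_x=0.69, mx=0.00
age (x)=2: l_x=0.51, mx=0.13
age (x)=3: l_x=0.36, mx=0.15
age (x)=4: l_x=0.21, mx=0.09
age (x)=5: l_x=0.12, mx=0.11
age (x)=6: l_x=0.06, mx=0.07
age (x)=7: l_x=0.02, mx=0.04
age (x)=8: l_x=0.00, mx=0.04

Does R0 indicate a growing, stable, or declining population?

declining

R0 = Σ lx·mx = 0 + 0 + 0.0663 + 0.054 + 0.0189 + 0.0132 + 0.0042 + 0.0008 + 0 = 0.1574
R0 < 1, so the population is declining.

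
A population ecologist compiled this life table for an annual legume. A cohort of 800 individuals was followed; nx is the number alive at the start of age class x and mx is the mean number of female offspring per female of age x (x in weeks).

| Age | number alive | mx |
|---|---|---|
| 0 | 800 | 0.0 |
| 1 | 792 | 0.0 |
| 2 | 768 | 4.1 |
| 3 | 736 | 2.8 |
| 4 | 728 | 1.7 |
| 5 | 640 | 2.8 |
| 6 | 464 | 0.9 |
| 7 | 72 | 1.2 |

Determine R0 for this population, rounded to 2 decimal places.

10.93

lx = nx/n0 = nx/800: 1, 0.99, 0.96, 0.92, 0.91, 0.8, 0.58, 0.09
lx·mx by age: 0, 0, 3.936, 2.576, 1.547, 2.24, 0.522, 0.108
R0 = Σ lx·mx = 10.929 → 10.93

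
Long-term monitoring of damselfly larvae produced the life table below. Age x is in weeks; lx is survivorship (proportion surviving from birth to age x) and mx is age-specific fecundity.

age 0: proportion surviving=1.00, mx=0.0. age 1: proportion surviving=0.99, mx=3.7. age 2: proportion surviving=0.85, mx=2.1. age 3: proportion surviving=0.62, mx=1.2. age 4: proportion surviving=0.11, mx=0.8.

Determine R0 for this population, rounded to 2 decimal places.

lx·mx by age: 0, 3.663, 1.785, 0.744, 0.088
R0 = Σ lx·mx = 6.28 → 6.28

6.28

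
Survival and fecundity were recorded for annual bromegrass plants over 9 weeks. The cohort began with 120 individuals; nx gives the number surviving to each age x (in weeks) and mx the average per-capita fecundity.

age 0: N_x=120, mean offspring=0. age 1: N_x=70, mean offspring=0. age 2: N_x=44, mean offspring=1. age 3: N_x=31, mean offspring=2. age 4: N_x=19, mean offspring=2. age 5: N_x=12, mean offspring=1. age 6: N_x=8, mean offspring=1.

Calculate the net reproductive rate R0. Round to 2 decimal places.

1.37

lx = nx/n0 = nx/120: 1, 0.58333…, 0.36667…, 0.25833…, 0.15833…, 0.1, 0.06667…
lx·mx by age: 0, 0, 0.366667…, 0.516667…, 0.316667…, 0.1, 0.066667…
R0 = Σ lx·mx = 1.366667… → 1.37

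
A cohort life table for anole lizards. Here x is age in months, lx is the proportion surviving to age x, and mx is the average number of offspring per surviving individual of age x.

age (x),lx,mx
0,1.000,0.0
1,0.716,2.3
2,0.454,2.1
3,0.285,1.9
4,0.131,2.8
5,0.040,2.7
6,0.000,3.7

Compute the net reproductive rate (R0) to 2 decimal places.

3.62

lx·mx by age: 0, 1.6468, 0.9534, 0.5415, 0.3668, 0.108, 0
R0 = Σ lx·mx = 3.6165 → 3.62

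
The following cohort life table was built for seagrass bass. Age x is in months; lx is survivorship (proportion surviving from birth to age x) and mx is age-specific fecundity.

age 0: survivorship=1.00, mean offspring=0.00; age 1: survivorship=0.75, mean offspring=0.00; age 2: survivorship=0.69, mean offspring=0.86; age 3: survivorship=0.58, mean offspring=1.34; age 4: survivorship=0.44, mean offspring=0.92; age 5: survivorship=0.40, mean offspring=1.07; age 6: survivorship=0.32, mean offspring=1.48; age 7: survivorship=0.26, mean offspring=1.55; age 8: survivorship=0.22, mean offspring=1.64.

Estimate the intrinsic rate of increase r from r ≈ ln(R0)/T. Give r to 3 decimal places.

R0 = Σ lx·mx = 0 + 0 + 0.5934 + 0.7772 + 0.4048 + 0.428 + 0.4736 + 0.403 + 0.3608 = 3.4408
Σ x·lx·mx = 15.8266; T = 15.8266/3.4408 = 4.59969…
r ≈ ln(R0)/T = ln(3.4408)/4.59969… = 0.26865… → 0.269

0.269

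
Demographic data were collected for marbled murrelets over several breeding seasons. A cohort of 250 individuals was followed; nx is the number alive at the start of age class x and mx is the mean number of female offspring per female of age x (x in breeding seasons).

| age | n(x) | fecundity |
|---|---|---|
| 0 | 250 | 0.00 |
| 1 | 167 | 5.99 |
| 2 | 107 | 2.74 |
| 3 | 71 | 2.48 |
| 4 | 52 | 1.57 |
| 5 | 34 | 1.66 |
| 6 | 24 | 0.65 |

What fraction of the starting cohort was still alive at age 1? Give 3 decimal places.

0.668

l_1 = n_1/n_0 = 167/250 = 0.668 → 0.668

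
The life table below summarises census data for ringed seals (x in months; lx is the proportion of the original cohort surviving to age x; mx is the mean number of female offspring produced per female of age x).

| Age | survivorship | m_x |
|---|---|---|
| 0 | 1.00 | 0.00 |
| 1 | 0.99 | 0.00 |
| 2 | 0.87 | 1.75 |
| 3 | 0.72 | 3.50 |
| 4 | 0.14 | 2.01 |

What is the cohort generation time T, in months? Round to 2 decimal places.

2.71

lx·mx: 0, 0, 1.5225, 2.52, 0.2814 → R0 = 4.3239
x·lx·mx: 0, 0, 3.045, 7.56, 1.1256 → Σ = 11.7306
T = 11.7306 / 4.3239 = 2.712967… → 2.71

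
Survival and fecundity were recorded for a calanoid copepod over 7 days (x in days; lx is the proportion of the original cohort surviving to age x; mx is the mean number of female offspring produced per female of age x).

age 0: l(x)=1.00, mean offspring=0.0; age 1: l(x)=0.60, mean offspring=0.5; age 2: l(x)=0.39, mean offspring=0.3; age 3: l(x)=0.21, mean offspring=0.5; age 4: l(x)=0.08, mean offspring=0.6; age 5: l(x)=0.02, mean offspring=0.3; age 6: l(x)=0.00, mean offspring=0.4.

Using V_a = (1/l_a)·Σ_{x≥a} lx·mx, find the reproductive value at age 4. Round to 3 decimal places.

0.675

lx·mx for x ≥ 4: 0.048, 0.006, 0 → sum = 0.054
V_4 = 0.054 / l_4 = 0.054 / 0.08 = 0.675 → 0.675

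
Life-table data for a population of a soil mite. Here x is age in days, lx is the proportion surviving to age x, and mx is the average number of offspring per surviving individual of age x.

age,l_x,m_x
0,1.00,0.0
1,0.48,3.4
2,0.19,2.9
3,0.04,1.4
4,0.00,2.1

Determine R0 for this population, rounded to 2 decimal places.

lx·mx by age: 0, 1.632, 0.551, 0.056, 0
R0 = Σ lx·mx = 2.239 → 2.24

2.24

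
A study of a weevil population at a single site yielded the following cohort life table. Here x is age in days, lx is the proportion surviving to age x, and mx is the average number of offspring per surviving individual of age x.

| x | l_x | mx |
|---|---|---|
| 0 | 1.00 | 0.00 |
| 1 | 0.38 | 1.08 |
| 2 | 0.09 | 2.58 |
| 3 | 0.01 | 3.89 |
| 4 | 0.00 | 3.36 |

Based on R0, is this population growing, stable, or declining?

declining

R0 = Σ lx·mx = 0 + 0.4104 + 0.2322 + 0.0389 + 0 = 0.6815
R0 < 1, so the population is declining.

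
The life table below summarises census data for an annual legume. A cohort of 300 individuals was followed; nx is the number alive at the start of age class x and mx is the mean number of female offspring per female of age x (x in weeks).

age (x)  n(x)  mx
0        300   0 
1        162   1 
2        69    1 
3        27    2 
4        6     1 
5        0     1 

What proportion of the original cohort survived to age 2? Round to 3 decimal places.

0.230

l_2 = n_2/n_0 = 69/300 = 0.23 → 0.230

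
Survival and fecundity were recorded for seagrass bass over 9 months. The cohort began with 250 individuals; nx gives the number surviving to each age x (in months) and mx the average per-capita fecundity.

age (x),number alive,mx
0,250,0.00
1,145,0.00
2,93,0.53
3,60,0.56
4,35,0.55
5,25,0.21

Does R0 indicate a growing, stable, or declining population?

lx = nx/n0 = nx/250: 1, 0.58, 0.372, 0.24, 0.14, 0.1
R0 = Σ lx·mx = 0 + 0 + 0.19716 + 0.1344 + 0.077 + 0.021 = 0.42956
R0 < 1, so the population is declining.

declining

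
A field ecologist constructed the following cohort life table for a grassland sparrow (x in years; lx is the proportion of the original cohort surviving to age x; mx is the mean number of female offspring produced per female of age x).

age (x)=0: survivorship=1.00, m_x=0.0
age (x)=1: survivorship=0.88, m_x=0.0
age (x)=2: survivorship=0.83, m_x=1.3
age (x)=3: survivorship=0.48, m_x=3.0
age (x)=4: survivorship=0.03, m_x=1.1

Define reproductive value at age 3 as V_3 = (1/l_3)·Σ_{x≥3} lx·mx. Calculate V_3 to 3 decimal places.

lx·mx for x ≥ 3: 1.44, 0.033 → sum = 1.473
V_3 = 1.473 / l_3 = 1.473 / 0.48 = 3.06875 → 3.069

3.069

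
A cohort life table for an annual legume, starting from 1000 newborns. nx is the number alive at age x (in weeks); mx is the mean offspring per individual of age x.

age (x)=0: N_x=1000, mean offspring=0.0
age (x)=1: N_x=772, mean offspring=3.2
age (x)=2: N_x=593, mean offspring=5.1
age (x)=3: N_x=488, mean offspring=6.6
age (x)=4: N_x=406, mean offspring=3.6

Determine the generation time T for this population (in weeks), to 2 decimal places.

2.36

lx = nx/n0 = nx/1000: 1, 0.772, 0.593, 0.488, 0.406
lx·mx: 0, 2.4704, 3.0243, 3.2208, 1.4616 → R0 = 10.1771
x·lx·mx: 0, 2.4704, 6.0486, 9.6624, 5.8464 → Σ = 24.0278
T = 24.0278 / 10.1771 = 2.360967… → 2.36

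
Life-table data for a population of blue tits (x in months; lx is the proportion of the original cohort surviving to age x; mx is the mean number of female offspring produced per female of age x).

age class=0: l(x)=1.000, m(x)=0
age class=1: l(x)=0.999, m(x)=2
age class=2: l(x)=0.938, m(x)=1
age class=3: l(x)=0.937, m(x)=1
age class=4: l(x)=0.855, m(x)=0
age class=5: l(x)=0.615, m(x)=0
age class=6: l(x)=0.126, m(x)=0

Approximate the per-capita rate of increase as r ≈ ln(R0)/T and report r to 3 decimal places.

R0 = Σ lx·mx = 0 + 1.998 + 0.938 + 0.937 + 0 + 0 + 0 = 3.873
Σ x·lx·mx = 6.685; T = 6.685/3.873 = 1.72605…
r ≈ ln(R0)/T = ln(3.873)/1.72605… = 0.78447… → 0.784

0.784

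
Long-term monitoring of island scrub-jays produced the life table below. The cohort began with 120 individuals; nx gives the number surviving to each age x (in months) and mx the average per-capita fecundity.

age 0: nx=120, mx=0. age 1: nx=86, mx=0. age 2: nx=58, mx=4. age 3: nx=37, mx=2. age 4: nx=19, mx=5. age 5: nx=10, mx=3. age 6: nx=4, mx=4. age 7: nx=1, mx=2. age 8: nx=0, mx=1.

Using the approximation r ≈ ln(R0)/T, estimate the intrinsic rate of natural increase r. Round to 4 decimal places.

0.4468

lx = nx/n0 = nx/120: 1, 0.71667…, 0.48333…, 0.30833…, 0.15833…, 0.08333…, 0.03333…, 0.00833…, 0
R0 = Σ lx·mx = 0 + 0 + 1.93333… + 0.61667… + 0.79167… + 0.25… + 0.13333… + 0.01667… + 0 = 3.741667…
Σ x·lx·mx = 11.05…; T = 11.05…/3.741667… = 2.95323…
r ≈ ln(R0)/T = ln(3.741667…)/2.95323… = 0.44681… → 0.4468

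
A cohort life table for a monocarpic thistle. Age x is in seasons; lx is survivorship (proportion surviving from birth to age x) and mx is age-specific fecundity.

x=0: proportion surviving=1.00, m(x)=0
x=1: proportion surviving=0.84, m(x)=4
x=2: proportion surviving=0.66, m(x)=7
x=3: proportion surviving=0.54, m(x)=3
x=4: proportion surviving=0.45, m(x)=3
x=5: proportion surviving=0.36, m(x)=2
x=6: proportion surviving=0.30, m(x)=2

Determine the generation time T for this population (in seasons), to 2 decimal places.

2.45

lx·mx: 0, 3.36, 4.62, 1.62, 1.35, 0.72, 0.6 → R0 = 12.27
x·lx·mx: 0, 3.36, 9.24, 4.86, 5.4, 3.6, 3.6 → Σ = 30.06
T = 30.06 / 12.27 = 2.449878… → 2.45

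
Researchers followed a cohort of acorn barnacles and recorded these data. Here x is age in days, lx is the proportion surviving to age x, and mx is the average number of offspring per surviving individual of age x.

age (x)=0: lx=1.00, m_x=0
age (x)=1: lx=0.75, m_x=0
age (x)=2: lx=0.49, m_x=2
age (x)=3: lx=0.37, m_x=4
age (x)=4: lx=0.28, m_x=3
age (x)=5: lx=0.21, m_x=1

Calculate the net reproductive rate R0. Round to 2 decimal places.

3.51

lx·mx by age: 0, 0, 0.98, 1.48, 0.84, 0.21
R0 = Σ lx·mx = 3.51 → 3.51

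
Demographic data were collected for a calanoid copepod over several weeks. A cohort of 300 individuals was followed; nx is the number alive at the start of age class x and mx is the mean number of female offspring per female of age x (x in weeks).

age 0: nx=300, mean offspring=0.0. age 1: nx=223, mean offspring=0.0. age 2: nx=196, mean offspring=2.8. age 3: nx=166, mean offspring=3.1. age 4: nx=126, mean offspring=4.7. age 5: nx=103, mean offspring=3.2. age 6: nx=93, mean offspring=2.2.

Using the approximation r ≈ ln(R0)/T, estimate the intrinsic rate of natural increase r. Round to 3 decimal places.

lx = nx/n0 = nx/300: 1, 0.74333…, 0.65333…, 0.55333…, 0.42, 0.34333…, 0.31
R0 = Σ lx·mx = 0 + 0 + 1.82933… + 1.71533… + 1.974 + 1.09867… + 0.682 = 7.299333…
Σ x·lx·mx = 26.286…; T = 26.286…/7.299333… = 3.60115…
r ≈ ln(R0)/T = ln(7.299333…)/3.60115… = 0.55199… → 0.552

0.552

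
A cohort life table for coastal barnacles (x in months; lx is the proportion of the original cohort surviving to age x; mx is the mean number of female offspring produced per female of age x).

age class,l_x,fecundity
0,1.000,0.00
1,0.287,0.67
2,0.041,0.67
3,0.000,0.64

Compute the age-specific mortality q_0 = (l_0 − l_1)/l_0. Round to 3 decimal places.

0.713

q_0 = (l_0 − l_1) / l_0 = (1 − 0.287) / 1
     = 0.713 / 1 = 0.713 → 0.713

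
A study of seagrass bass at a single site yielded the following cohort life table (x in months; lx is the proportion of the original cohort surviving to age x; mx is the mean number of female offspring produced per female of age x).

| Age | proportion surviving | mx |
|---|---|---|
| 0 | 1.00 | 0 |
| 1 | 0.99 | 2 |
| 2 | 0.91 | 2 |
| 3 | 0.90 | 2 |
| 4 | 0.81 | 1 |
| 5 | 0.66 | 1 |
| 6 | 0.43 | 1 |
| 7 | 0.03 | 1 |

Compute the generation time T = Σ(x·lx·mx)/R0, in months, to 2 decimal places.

lx·mx: 0, 1.98, 1.82, 1.8, 0.81, 0.66, 0.43, 0.03 → R0 = 7.53
x·lx·mx: 0, 1.98, 3.64, 5.4, 3.24, 3.3, 2.58, 0.21 → Σ = 20.35
T = 20.35 / 7.53 = 2.702523… → 2.70

2.70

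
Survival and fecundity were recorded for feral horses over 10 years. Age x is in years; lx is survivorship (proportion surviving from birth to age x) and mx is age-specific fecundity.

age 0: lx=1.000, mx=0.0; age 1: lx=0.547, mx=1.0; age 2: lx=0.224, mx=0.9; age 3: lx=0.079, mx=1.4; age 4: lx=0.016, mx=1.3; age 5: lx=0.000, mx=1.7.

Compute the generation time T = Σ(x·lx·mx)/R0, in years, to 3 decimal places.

1.551

lx·mx: 0, 0.547, 0.2016, 0.1106, 0.0208, 0 → R0 = 0.88
x·lx·mx: 0, 0.547, 0.4032, 0.3318, 0.0832, 0 → Σ = 1.3652
T = 1.3652 / 0.88 = 1.551364… → 1.551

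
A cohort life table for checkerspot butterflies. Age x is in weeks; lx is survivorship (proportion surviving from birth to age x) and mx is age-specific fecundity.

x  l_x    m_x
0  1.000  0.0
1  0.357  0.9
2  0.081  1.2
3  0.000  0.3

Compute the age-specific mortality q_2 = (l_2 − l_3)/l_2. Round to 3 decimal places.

q_2 = (l_2 − l_3) / l_2 = (0.081 − 0) / 0.081
     = 0.081 / 0.081 = 1 → 1.000

1.000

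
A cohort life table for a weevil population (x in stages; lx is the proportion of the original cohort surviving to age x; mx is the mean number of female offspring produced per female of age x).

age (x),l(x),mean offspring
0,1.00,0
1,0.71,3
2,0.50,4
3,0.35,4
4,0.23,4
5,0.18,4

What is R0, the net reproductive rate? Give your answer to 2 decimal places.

7.17

lx·mx by age: 0, 2.13, 2, 1.4, 0.92, 0.72
R0 = Σ lx·mx = 7.17 → 7.17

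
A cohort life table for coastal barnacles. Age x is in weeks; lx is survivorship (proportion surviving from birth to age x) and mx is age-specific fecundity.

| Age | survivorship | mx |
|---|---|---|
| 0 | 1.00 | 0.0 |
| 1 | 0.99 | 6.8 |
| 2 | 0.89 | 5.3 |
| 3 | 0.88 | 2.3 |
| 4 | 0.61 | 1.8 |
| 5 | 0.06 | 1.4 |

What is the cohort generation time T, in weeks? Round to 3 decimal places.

lx·mx: 0, 6.732, 4.717, 2.024, 1.098, 0.084 → R0 = 14.655
x·lx·mx: 0, 6.732, 9.434, 6.072, 4.392, 0.42 → Σ = 27.05
T = 27.05 / 14.655 = 1.845786… → 1.846

1.846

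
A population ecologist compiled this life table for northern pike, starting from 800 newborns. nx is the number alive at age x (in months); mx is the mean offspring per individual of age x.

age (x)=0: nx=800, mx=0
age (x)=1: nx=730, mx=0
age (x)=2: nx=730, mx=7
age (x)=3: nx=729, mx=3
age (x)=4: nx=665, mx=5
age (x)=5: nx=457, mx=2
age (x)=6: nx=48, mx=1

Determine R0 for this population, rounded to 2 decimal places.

lx = nx/n0 = nx/800: 1, 0.9125, 0.9125, 0.91125, 0.83125, 0.57125, 0.06
lx·mx by age: 0, 0, 6.3875, 2.73375, 4.15625, 1.1425, 0.06
R0 = Σ lx·mx = 14.48 → 14.48

14.48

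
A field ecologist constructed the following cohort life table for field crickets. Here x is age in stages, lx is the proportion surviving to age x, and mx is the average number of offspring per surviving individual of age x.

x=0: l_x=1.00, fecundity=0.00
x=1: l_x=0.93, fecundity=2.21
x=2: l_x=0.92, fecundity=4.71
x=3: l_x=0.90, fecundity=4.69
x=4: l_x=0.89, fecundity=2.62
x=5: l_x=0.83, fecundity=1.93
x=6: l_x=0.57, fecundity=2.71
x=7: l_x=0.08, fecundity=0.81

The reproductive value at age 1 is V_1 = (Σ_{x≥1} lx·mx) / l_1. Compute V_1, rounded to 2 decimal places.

lx·mx for x ≥ 1: 2.0553, 4.3332, 4.221, 2.3318, 1.6019, 1.5447, 0.0648 → sum = 16.1527
V_1 = 16.1527 / l_1 = 16.1527 / 0.93 = 17.368495… → 17.37

17.37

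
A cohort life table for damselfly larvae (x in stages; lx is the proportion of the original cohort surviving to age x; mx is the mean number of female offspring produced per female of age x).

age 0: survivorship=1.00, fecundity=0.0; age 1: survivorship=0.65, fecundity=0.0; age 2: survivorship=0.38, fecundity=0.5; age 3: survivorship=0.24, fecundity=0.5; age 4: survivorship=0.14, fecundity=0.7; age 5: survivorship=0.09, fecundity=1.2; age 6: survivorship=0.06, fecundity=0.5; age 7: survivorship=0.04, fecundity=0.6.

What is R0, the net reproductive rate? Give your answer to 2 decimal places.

0.57

lx·mx by age: 0, 0, 0.19, 0.12, 0.098, 0.108, 0.03, 0.024
R0 = Σ lx·mx = 0.57 → 0.57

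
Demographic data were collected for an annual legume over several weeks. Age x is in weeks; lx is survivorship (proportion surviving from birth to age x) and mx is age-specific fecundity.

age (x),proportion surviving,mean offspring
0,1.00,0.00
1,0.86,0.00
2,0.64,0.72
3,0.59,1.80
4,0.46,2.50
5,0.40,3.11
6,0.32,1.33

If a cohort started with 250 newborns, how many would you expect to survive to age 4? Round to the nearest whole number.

115

Expected survivors = N0 · l_4 = 250 × 0.46 = 115 → 115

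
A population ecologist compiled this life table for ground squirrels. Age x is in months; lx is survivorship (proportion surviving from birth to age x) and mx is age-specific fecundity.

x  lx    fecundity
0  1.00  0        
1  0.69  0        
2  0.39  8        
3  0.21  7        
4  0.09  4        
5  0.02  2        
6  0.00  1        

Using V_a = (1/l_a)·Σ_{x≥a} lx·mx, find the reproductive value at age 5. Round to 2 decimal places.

2.00

lx·mx for x ≥ 5: 0.04, 0 → sum = 0.04
V_5 = 0.04 / l_5 = 0.04 / 0.02 = 2 → 2.00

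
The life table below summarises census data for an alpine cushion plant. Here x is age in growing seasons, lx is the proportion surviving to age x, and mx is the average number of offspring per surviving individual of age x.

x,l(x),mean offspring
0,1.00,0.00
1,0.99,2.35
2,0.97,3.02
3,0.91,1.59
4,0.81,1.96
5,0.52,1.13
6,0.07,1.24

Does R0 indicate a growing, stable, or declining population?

R0 = Σ lx·mx = 0 + 2.3265 + 2.9294 + 1.4469 + 1.5876 + 0.5876 + 0.0868 = 8.9648
R0 > 1, so the population is growing.

growing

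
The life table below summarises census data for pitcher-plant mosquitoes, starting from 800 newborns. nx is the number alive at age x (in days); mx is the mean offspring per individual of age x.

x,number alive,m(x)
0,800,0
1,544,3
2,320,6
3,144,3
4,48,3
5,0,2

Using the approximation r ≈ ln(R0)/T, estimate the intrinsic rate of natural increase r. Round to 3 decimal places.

lx = nx/n0 = nx/800: 1, 0.68, 0.4, 0.18, 0.06, 0
R0 = Σ lx·mx = 0 + 2.04 + 2.4 + 0.54 + 0.18 + 0 = 5.16
Σ x·lx·mx = 9.18; T = 9.18/5.16 = 1.77907…
r ≈ ln(R0)/T = ln(5.16)/1.77907… = 0.92236… → 0.922

0.922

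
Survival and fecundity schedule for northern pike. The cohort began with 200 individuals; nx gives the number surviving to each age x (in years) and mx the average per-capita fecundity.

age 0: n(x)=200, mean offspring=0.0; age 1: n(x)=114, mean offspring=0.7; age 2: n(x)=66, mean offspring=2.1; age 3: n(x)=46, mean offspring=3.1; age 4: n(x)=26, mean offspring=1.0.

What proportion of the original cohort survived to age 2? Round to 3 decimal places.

0.330

l_2 = n_2/n_0 = 66/200 = 0.33 → 0.330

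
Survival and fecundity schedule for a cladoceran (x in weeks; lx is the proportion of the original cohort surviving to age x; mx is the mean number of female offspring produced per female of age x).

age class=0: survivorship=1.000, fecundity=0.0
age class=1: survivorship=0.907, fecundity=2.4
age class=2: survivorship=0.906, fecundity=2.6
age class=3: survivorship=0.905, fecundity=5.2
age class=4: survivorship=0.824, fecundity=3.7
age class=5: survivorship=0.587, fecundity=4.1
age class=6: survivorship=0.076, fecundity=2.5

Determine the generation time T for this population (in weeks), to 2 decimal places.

lx·mx: 0, 2.1768, 2.3556, 4.706, 3.0488, 2.4067, 0.19 → R0 = 14.8839
x·lx·mx: 0, 2.1768, 4.7112, 14.118, 12.1952, 12.0335, 1.14 → Σ = 46.3747
T = 46.3747 / 14.8839 = 3.115763… → 3.12

3.12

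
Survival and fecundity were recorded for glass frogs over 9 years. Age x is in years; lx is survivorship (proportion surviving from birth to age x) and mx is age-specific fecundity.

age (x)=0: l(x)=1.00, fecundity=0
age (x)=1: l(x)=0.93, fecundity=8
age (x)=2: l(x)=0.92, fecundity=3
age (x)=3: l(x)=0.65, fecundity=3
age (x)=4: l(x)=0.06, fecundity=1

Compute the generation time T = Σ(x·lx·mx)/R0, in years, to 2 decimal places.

lx·mx: 0, 7.44, 2.76, 1.95, 0.06 → R0 = 12.21
x·lx·mx: 0, 7.44, 5.52, 5.85, 0.24 → Σ = 19.05
T = 19.05 / 12.21 = 1.560197… → 1.56

1.56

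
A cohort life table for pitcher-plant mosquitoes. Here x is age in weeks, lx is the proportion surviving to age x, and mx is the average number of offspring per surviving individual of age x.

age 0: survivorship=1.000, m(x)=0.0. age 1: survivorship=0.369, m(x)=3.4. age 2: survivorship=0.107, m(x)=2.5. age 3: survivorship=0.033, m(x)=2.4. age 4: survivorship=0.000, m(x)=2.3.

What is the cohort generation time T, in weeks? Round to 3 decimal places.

lx·mx: 0, 1.2546, 0.2675, 0.0792, 0 → R0 = 1.6013
x·lx·mx: 0, 1.2546, 0.535, 0.2376, 0 → Σ = 2.0272
T = 2.0272 / 1.6013 = 1.265971… → 1.266

1.266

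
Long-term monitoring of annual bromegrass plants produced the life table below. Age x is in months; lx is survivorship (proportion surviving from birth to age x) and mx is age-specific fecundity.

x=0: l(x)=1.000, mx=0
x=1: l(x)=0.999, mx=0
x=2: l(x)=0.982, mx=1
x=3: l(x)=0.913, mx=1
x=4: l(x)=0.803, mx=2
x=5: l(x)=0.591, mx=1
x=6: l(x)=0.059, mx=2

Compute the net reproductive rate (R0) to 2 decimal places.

lx·mx by age: 0, 0, 0.982, 0.913, 1.606, 0.591, 0.118
R0 = Σ lx·mx = 4.21 → 4.21

4.21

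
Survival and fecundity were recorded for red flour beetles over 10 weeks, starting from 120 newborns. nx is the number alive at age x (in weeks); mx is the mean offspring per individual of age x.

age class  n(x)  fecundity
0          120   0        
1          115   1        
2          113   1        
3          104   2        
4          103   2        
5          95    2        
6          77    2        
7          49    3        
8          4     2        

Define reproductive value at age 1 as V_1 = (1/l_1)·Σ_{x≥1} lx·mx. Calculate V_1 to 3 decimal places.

lx = nx/n0 = nx/120: 1, 0.95833…, 0.94167…, 0.86667…, 0.85833…, 0.79167…, 0.64167…, 0.40833…, 0.03333…
lx·mx for x ≥ 1: 0.958333…, 0.941667…, 1.733333…, 1.716667…, 1.583333…, 1.283333…, 1.225…, 0.066667… → sum = 9.508333…
V_1 = 9.508333… / l_1 = 9.508333… / 0.958333… = 9.921739… → 9.922

9.922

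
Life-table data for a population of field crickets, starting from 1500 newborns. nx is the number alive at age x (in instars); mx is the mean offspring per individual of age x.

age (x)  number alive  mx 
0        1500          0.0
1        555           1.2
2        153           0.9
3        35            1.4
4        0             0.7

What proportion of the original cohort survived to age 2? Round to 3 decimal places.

0.102

l_2 = n_2/n_0 = 153/1500 = 0.102 → 0.102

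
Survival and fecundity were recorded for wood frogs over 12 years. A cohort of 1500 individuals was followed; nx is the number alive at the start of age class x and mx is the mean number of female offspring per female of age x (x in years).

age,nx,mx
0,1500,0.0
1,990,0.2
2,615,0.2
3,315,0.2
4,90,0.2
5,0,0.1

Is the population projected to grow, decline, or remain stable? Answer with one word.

declining

lx = nx/n0 = nx/1500: 1, 0.66, 0.41, 0.21, 0.06, 0
R0 = Σ lx·mx = 0 + 0.132 + 0.082 + 0.042 + 0.012 + 0 = 0.268
R0 < 1, so the population is declining.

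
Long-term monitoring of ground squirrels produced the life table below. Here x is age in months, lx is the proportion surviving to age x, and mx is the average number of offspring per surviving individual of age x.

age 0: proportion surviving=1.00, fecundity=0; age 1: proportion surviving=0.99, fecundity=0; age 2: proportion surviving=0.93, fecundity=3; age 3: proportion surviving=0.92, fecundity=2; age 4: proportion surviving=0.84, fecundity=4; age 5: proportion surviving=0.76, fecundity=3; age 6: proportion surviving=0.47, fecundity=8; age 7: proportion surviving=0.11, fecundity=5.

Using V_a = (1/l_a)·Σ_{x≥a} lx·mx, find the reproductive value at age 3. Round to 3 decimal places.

12.815

lx·mx for x ≥ 3: 1.84, 3.36, 2.28, 3.76, 0.55 → sum = 11.79
V_3 = 11.79 / l_3 = 11.79 / 0.92 = 12.815217… → 12.815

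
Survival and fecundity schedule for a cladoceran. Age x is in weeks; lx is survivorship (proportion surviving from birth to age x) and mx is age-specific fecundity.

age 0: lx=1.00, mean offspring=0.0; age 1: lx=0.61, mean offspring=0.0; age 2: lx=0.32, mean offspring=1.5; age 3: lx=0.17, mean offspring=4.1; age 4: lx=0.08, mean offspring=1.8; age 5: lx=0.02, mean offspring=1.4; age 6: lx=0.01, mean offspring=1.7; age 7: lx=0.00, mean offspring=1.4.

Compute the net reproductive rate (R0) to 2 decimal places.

lx·mx by age: 0, 0, 0.48, 0.697, 0.144, 0.028, 0.017, 0
R0 = Σ lx·mx = 1.366 → 1.37

1.37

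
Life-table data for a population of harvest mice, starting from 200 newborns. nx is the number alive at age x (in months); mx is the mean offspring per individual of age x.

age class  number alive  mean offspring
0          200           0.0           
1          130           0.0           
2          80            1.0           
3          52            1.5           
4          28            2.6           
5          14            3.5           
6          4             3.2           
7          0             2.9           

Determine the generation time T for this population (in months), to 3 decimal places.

lx = nx/n0 = nx/200: 1, 0.65, 0.4, 0.26, 0.14, 0.07, 0.02, 0
lx·mx: 0, 0, 0.4, 0.39, 0.364, 0.245, 0.064, 0 → R0 = 1.463
x·lx·mx: 0, 0, 0.8, 1.17, 1.456, 1.225, 0.384, 0 → Σ = 5.035
T = 5.035 / 1.463 = 3.441558… → 3.442

3.442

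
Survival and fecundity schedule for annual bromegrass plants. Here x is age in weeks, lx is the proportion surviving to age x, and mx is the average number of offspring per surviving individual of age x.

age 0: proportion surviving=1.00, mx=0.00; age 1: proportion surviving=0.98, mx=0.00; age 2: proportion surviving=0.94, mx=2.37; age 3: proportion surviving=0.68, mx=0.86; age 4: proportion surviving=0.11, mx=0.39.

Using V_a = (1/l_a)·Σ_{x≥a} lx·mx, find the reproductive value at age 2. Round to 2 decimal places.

lx·mx for x ≥ 2: 2.2278, 0.5848, 0.0429 → sum = 2.8555
V_2 = 2.8555 / l_2 = 2.8555 / 0.94 = 3.037766… → 3.04

3.04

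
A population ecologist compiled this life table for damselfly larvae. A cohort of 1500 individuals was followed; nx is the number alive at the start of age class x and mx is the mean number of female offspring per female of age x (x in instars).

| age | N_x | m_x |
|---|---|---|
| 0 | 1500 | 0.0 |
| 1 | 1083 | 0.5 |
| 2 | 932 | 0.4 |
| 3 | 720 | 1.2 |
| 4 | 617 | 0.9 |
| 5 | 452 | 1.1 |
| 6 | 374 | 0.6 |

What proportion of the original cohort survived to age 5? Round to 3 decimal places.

l_5 = n_5/n_0 = 452/1500 = 0.301333… → 0.301

0.301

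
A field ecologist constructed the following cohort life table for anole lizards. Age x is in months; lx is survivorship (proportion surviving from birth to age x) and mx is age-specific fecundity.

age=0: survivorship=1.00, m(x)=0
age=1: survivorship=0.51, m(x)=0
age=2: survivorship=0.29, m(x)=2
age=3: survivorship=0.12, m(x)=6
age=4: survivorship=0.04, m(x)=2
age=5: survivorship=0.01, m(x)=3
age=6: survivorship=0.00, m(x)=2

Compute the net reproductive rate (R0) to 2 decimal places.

lx·mx by age: 0, 0, 0.58, 0.72, 0.08, 0.03, 0
R0 = Σ lx·mx = 1.41 → 1.41

1.41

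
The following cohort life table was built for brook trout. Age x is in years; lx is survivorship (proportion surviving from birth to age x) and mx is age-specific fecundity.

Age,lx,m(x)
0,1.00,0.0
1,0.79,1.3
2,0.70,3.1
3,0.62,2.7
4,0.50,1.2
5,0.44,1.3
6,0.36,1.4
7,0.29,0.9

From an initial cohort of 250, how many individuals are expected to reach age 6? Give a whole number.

90

Expected survivors = N0 · l_6 = 250 × 0.36 = 90 → 90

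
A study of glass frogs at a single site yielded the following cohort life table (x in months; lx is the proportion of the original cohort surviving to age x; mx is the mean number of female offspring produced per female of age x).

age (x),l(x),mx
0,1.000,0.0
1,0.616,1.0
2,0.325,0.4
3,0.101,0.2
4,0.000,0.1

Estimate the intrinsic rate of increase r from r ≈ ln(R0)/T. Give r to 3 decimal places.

R0 = Σ lx·mx = 0 + 0.616 + 0.13 + 0.0202 + 0 = 0.7662
Σ x·lx·mx = 0.9366; T = 0.9366/0.7662 = 1.2224…
r ≈ ln(R0)/T = ln(0.7662)/1.2224… = -0.21786… → -0.218

-0.218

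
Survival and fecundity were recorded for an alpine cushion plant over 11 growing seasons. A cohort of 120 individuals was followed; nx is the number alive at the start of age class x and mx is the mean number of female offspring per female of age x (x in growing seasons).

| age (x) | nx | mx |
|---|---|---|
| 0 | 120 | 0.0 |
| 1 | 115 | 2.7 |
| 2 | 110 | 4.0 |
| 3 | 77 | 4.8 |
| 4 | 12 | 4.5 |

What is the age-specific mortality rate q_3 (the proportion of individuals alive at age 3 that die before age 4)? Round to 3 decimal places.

0.844

lx = nx/n0 = nx/120: 1, 0.95833…, 0.91667…, 0.64167…, 0.1
q_3 = (l_3 − l_4) / l_3 = (0.641667… − 0.1) / 0.641667…
     = 0.541667… / 0.641667… = 0.844156… → 0.844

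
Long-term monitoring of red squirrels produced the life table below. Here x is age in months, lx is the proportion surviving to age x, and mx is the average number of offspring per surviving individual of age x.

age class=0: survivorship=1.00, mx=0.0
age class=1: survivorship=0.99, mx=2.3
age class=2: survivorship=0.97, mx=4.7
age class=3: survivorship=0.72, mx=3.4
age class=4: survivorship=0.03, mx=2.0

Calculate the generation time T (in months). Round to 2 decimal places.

2.03

lx·mx: 0, 2.277, 4.559, 2.448, 0.06 → R0 = 9.344
x·lx·mx: 0, 2.277, 9.118, 7.344, 0.24 → Σ = 18.979
T = 18.979 / 9.344 = 2.031143… → 2.03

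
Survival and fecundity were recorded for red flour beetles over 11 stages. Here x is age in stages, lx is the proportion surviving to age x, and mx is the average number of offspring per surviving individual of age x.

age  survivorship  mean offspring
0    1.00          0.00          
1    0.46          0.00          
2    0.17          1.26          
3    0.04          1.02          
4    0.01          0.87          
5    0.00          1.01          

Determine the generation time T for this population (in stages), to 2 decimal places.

2.22

lx·mx: 0, 0, 0.2142, 0.0408, 0.0087, 0 → R0 = 0.2637
x·lx·mx: 0, 0, 0.4284, 0.1224, 0.0348, 0 → Σ = 0.5856
T = 0.5856 / 0.2637 = 2.220705… → 2.22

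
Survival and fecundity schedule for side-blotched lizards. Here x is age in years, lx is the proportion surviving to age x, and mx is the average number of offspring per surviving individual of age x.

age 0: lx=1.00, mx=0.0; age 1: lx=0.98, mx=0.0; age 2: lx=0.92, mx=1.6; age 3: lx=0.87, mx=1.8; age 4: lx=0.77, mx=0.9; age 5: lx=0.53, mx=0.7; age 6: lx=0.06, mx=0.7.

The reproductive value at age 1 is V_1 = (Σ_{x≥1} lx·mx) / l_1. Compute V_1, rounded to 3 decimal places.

lx·mx for x ≥ 1: 0, 1.472, 1.566, 0.693, 0.371, 0.042 → sum = 4.144
V_1 = 4.144 / l_1 = 4.144 / 0.98 = 4.228571… → 4.229

4.229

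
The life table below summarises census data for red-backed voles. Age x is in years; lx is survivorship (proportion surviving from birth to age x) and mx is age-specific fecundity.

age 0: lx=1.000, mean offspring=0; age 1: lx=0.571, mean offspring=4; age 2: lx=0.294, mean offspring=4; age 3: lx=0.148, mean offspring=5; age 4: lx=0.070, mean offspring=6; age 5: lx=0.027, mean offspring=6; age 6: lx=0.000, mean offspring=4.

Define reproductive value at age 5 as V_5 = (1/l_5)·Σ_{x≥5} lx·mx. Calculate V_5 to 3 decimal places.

lx·mx for x ≥ 5: 0.162, 0 → sum = 0.162
V_5 = 0.162 / l_5 = 0.162 / 0.027 = 6 → 6.000

6.000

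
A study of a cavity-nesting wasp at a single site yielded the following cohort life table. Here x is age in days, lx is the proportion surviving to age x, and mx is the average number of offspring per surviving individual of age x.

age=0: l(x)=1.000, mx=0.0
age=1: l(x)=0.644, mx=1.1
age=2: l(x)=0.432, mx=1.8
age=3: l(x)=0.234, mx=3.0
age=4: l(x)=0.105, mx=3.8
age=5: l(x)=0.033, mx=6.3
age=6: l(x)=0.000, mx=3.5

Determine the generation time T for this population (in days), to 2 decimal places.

2.51

lx·mx: 0, 0.7084, 0.7776, 0.702, 0.399, 0.2079, 0 → R0 = 2.7949
x·lx·mx: 0, 0.7084, 1.5552, 2.106, 1.596, 1.0395, 0 → Σ = 7.0051
T = 7.0051 / 2.7949 = 2.506387… → 2.51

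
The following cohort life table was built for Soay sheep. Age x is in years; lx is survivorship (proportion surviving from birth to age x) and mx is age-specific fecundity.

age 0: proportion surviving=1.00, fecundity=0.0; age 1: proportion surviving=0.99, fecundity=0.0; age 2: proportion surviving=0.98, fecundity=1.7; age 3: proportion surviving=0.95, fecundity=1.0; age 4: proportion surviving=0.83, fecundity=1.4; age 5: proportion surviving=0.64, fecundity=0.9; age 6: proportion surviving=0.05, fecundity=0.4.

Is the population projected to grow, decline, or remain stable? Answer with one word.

R0 = Σ lx·mx = 0 + 0 + 1.666 + 0.95 + 1.162 + 0.576 + 0.02 = 4.374
R0 > 1, so the population is growing.

growing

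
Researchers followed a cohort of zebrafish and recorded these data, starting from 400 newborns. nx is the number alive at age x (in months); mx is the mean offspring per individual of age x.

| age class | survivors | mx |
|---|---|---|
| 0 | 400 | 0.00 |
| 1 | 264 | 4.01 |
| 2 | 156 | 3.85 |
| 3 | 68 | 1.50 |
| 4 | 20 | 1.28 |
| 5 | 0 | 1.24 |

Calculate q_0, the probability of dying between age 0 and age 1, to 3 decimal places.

lx = nx/n0 = nx/400: 1, 0.66, 0.39, 0.17, 0.05, 0
q_0 = (l_0 − l_1) / l_0 = (1 − 0.66) / 1
     = 0.34 / 1 = 0.34 → 0.340

0.340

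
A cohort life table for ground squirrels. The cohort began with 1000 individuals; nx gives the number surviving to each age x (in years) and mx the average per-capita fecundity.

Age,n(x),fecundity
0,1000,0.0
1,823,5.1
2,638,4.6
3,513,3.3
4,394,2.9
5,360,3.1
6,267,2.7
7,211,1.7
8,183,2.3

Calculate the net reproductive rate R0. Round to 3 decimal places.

12.584

lx = nx/n0 = nx/1000: 1, 0.823, 0.638, 0.513, 0.394, 0.36, 0.267, 0.211, 0.183
lx·mx by age: 0, 4.1973, 2.9348, 1.6929, 1.1426, 1.116, 0.7209, 0.3587, 0.4209
R0 = Σ lx·mx = 12.5841 → 12.584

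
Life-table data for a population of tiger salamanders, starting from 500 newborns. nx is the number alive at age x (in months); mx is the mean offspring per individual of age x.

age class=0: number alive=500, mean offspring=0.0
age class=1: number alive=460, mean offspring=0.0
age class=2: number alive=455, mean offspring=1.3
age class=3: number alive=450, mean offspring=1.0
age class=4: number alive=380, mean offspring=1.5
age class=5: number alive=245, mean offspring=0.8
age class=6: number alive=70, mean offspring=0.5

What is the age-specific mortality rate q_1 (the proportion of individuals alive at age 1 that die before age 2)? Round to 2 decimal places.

0.01

lx = nx/n0 = nx/500: 1, 0.92, 0.91, 0.9, 0.76, 0.49, 0.14
q_1 = (l_1 − l_2) / l_1 = (0.92 − 0.91) / 0.92
     = 0.01 / 0.92 = 0.01087… → 0.01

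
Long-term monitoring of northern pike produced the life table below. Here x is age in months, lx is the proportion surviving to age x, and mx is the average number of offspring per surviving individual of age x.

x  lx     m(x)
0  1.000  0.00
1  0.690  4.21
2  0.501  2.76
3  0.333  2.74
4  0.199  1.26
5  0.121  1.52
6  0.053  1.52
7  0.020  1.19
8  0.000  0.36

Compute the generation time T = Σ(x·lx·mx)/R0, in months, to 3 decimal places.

lx·mx: 0, 2.9049, 1.38276, 0.91242, 0.25074, 0.18392, 0.08056, 0.0238, 0 → R0 = 5.7391
x·lx·mx: 0, 2.9049, 2.76552, 2.73726, 1.00296, 0.9196, 0.48336, 0.1666, 0 → Σ = 10.9802
T = 10.9802 / 5.7391 = 1.913227… → 1.913

1.913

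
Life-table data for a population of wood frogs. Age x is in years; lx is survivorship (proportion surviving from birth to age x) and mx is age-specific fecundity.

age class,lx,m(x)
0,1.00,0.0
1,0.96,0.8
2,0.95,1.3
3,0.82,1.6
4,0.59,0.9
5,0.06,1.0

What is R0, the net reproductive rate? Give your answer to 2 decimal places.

3.91

lx·mx by age: 0, 0.768, 1.235, 1.312, 0.531, 0.06
R0 = Σ lx·mx = 3.906 → 3.91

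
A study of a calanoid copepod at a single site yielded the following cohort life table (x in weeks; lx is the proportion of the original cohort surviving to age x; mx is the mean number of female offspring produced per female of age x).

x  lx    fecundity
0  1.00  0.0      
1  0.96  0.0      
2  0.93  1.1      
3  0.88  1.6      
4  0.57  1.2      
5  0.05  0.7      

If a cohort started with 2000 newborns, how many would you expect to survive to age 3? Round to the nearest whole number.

Expected survivors = N0 · l_3 = 2000 × 0.88 = 1760 → 1760

1760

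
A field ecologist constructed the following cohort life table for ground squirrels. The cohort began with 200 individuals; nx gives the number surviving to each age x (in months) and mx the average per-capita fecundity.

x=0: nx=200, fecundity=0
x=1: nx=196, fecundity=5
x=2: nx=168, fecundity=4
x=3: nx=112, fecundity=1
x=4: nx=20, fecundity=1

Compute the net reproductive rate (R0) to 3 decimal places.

lx = nx/n0 = nx/200: 1, 0.98, 0.84, 0.56, 0.1
lx·mx by age: 0, 4.9, 3.36, 0.56, 0.1
R0 = Σ lx·mx = 8.92 → 8.920

8.920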